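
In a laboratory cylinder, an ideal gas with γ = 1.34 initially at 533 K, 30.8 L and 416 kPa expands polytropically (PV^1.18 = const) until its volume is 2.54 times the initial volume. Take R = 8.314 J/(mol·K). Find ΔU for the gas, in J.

n = P₁V₁/(RT₁) = 416×30.8/(8.314×533) = 2.89 mol.
Polytropic n=1.18: T₂ = T₁(V₁/V₂)^(n−1) = 533×(0.394)^0.18 = 451 K; P₂ = P₁(V₁/V₂)^n = 138 kPa.
For an ideal gas ΔU = nCvΔT with Cv = R/(γ−1) = 24.5 J/(mol·K).
ΔU = 2.89×24.5×(451−533) = -5820 J.

-5820 J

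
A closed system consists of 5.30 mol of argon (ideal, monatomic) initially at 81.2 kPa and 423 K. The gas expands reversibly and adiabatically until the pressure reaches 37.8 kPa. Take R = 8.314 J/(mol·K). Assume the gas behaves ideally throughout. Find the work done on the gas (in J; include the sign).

-7370 J

V₁ = nRT₁/P₁ = 5.30×8.314×423/81.2 = 230 L.
Adiabatic: T₂/T₁ = (P₂/P₁)^((γ−1)/γ) ⇒ T₂ = 423×(0.466)^0.400 = 312 K; V₂ = 363 L.
ΔU = nCvΔT = 5.30×12.5×(312−423) = -7370 J.
Q = 0 for an adiabatic process, so W = −ΔU = 7370 J.
Work done on the gas = −W_by = -7370 J.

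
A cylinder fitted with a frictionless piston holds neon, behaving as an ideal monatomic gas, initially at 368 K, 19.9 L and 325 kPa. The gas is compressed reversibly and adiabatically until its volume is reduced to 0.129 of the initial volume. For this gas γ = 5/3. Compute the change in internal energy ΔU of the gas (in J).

28300 J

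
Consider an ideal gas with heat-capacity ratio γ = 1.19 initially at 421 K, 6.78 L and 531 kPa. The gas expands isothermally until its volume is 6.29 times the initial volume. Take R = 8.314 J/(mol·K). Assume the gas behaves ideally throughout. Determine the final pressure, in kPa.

Isothermal: T stays 421 K; PV = const ⇒ V₂ = 42.6 L, P₂ = 84.4 kPa.

84.4 kPa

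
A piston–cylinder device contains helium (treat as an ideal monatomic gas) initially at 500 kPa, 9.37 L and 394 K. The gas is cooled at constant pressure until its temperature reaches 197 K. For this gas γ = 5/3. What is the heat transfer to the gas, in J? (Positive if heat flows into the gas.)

-5860 J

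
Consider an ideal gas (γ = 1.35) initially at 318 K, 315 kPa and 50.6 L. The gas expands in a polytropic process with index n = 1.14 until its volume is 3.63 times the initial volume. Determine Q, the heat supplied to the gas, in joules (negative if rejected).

11300 J

n = P₁V₁/(RT₁) = 315×50.6/(8.314×318) = 6.03 mol.
Polytropic n=1.14: T₂ = T₁(V₁/V₂)^(n−1) = 318×(0.275)^0.14 = 265 K; P₂ = P₁(V₁/V₂)^n = 72.4 kPa.
W = (P₁V₁−P₂V₂)/(n−1) = (315×50.6−72.4×184)/0.14 = 18800 J.
ΔU = nCvΔT = 6.03×23.8×(265−318) = -7520 J.
Q = ΔU + W = 11300 J.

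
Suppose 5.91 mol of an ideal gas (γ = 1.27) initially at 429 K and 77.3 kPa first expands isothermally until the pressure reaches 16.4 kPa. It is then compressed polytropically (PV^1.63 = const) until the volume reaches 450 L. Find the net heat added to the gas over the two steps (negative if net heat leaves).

V₁ = nRT₁/P₁ = 5.91×8.314×429/77.3 = 273 L.
Step 1 — Isothermal: T stays 429 K; PV = const ⇒ V₂ = 1290 L, P₂ = 16.4 kPa.
ΔU = 0 (ideal gas, T constant).
W = nRT ln(V₂/V₁) = 5.91×8.314×429×ln(4.71) = 32700 J.
Q = ΔU + W = 32700 J.
State after step 1: P = 16.4 kPa, V = 1290 L, T = 429 K.
Step 2 — Polytropic n=1.63: T₂ = T₁(V₁/V₂)^(n−1) = 429×(2.86)^0.63 = 831 K; P₂ = P₁(V₁/V₂)^n = 90.7 kPa.
W = (P₁V₁−P₂V₂)/(n−1) = (16.4×1290−90.7×450)/0.63 = -31400 J.
ΔU = nCvΔT = 5.91×30.8×(831−429) = 73200 J.
Q = ΔU + W = 41800 J.
Net over both steps: W = 1330 J, Q = 74500 J, ΔU = 73200 J.

74500 J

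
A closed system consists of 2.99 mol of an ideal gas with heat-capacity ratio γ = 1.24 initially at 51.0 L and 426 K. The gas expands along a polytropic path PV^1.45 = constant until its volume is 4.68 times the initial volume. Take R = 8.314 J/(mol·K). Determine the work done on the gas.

P₁ = nRT₁/V₁ = 2.99×8.314×426/51.0 = 208 kPa.
Polytropic n=1.45: T₂ = T₁(V₁/V₂)^(n−1) = 426×(0.214)^0.45 = 213 K; P₂ = P₁(V₁/V₂)^n = 22.2 kPa.
W = (P₁V₁−P₂V₂)/(n−1) = (208×51.0−22.2×239)/0.45 = 11800 J.
Work done on the gas = −W_by = -11800 J.

-11800 J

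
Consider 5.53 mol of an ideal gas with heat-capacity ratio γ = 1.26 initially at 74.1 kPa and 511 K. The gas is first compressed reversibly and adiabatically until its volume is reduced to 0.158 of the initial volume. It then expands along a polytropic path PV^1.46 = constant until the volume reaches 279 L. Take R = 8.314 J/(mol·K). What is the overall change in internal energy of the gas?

V₁ = nRT₁/P₁ = 5.53×8.314×511/74.1 = 317 L.
Step 1 — Adiabatic: TV^(γ−1) = const ⇒ T₂ = 511×(6.33)^0.260 = 826 K; PV^γ = const ⇒ P₂ = 758 kPa.
ΔU = nCvΔT = 5.53×32.0×(826−511) = 55600 J.
Q = 0 for an adiabatic process, so W = −ΔU = -55600 J.
State after step 1: P = 758 kPa, V = 50.1 L, T = 826 K.
Step 2 — Polytropic n=1.46: T₂ = T₁(V₁/V₂)^(n−1) = 826×(0.180)^0.46 = 375 K; P₂ = P₁(V₁/V₂)^n = 61.7 kPa.
W = (P₁V₁−P₂V₂)/(n−1) = (758×50.1−61.7×279)/0.46 = 45100 J.
ΔU = nCvΔT = 5.53×32.0×(375−826) = -79700 J.
Q = ΔU + W = -34700 J.
Net over both steps: W = -10600 J, Q = -34700 J, ΔU = -24100 J.

-24100 J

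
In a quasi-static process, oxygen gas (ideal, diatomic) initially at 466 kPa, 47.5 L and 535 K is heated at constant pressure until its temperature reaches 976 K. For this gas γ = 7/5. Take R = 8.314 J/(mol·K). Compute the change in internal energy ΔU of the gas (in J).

45600 J

n = P₁V₁/(RT₁) = 466×47.5/(8.314×535) = 4.98 mol.
Isobaric: P stays 466 kPa; V/T = const ⇒ T₂ = 976 K, V₂ = 86.7 L.
For an ideal gas ΔU = nCvΔT with Cv = (5/2)R = 20.8 J/(mol·K).
ΔU = 4.98×20.8×(976−535) = 45600 J.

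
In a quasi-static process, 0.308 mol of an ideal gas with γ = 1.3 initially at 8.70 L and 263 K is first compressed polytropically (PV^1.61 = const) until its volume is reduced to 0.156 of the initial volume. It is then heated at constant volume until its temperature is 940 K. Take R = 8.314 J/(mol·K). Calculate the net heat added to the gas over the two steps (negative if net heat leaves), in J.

P₁ = nRT₁/V₁ = 0.308×8.314×263/8.70 = 77.4 kPa.
Step 1 — Polytropic n=1.61: T₂ = T₁(V₁/V₂)^(n−1) = 263×(6.41)^0.61 = 817 K; P₂ = P₁(V₁/V₂)^n = 1540 kPa.
W = (P₁V₁−P₂V₂)/(n−1) = (77.4×8.70−1540×1.36)/0.61 = -2330 J.
ΔU = nCvΔT = 0.308×27.7×(817−263) = 4730 J.
Q = ΔU + W = 2400 J.
State after step 1: P = 1540 kPa, V = 1.36 L, T = 817 K.
Step 2 — Isochoric: V stays 1.36 L; P/T = const ⇒ T₂ = 940 K, P₂ = 1770 kPa.
W = 0 (no volume change).
ΔU = nCvΔT = 0.308×27.7×(940−817) = 1050 J.
Q = ΔU = 1050 J.
Net over both steps: W = -2330 J, Q = 3450 J, ΔU = 5780 J.

3450 J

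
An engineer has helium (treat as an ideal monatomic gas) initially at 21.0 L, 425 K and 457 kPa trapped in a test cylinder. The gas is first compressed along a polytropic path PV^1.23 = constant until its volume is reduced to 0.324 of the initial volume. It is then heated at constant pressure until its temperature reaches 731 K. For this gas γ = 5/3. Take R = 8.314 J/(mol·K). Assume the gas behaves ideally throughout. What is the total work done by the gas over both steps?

-8280 J

n = P₁V₁/(RT₁) = 457×21.0/(8.314×425) = 2.72 mol.
Step 1 — Polytropic n=1.23: T₂ = T₁(V₁/V₂)^(n−1) = 425×(3.09)^0.23 = 551 K; P₂ = P₁(V₁/V₂)^n = 1830 kPa.
W = (P₁V₁−P₂V₂)/(n−1) = (457×21.0−1830×6.80)/0.23 = -12300 J.
ΔU = nCvΔT = 2.72×12.5×(551−425) = 4260 J.
Q = ΔU + W = -8090 J.
State after step 1: P = 1830 kPa, V = 6.80 L, T = 551 K.
Step 2 — Isobaric: P stays 1830 kPa; V/T = const ⇒ T₂ = 731 K, V₂ = 9.03 L.
W = PΔV = 1830×(9.03−6.80) kPa·L = 4070 J.
ΔU = nCvΔT = 2.72×12.5×(731−551) = 6100 J.
Q = ΔU + W = nCpΔT = 10200 J.
Net over both steps: W = -8280 J, Q = 2090 J, ΔU = 10400 J.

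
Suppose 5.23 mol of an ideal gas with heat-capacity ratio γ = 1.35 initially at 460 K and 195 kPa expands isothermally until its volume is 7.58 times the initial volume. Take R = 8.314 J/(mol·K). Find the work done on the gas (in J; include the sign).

-40500 J

V₁ = nRT₁/P₁ = 5.23×8.314×460/195 = 103 L.
Isothermal: T stays 460 K; PV = const ⇒ V₂ = 778 L, P₂ = 25.7 kPa.
W = nRT ln(V₂/V₁) = 5.23×8.314×460×ln(7.58) = 40500 J.
Work done on the gas = −W_by = -40500 J.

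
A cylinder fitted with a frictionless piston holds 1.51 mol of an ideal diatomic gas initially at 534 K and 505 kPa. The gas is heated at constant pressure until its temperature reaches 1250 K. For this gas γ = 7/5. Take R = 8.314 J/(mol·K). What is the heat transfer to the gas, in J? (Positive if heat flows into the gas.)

V₁ = nRT₁/P₁ = 1.51×8.314×534/505 = 13.3 L.
Isobaric: P stays 505 kPa; V/T = const ⇒ T₂ = 1250 K, V₂ = 31.1 L.
W = PΔV = 505×(31.1−13.3) kPa·L = 8990 J.
ΔU = nCvΔT = 1.51×20.8×(1250−534) = 22500 J.
Q = ΔU + W = nCpΔT = 31500 J.

31500 J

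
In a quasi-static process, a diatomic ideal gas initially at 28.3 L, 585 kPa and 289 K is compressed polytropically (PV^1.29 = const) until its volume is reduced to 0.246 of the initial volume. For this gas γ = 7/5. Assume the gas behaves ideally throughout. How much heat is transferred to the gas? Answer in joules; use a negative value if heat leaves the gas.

n = P₁V₁/(RT₁) = 585×28.3/(8.314×289) = 6.89 mol.
Polytropic n=1.29: T₂ = T₁(V₁/V₂)^(n−1) = 289×(4.07)^0.29 = 434 K; P₂ = P₁(V₁/V₂)^n = 3570 kPa.
W = (P₁V₁−P₂V₂)/(n−1) = (585×28.3−3570×6.96)/0.29 = -28700 J.
ΔU = nCvΔT = 6.89×20.8×(434−289) = 20800 J.
Q = ΔU + W = -7880 J.

-7880 J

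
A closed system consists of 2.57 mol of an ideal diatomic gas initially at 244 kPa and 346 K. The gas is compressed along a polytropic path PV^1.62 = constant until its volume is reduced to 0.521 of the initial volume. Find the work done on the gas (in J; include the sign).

V₁ = nRT₁/P₁ = 2.57×8.314×346/244 = 30.3 L.
Polytropic n=1.62: T₂ = T₁(V₁/V₂)^(n−1) = 346×(1.92)^0.62 = 518 K; P₂ = P₁(V₁/V₂)^n = 702 kPa.
W = (P₁V₁−P₂V₂)/(n−1) = (244×30.3−702×15.8)/0.62 = -5940 J.
Work done on the gas = −W_by = 5940 J.

5940 J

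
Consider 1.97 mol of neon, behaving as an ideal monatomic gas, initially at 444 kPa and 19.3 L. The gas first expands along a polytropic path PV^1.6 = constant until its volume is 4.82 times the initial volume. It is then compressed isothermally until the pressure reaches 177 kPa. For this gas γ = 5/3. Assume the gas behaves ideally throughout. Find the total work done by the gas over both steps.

T₁ = P₁V₁/(nR) = 444×19.3/(1.97×8.314) = 523 K.
Step 1 — Polytropic n=1.6: T₂ = T₁(V₁/V₂)^(n−1) = 523×(0.207)^0.60 = 204 K; P₂ = P₁(V₁/V₂)^n = 35.9 kPa.
W = (P₁V₁−P₂V₂)/(n−1) = (444×19.3−35.9×93.0)/0.60 = 8720 J.
ΔU = nCvΔT = 1.97×12.5×(204−523) = -7850 J.
Q = ΔU + W = 872 J.
State after step 1: P = 35.9 kPa, V = 93.0 L, T = 204 K.
Step 2 — Isothermal: T stays 204 K; PV = const ⇒ V₂ = 18.8 L, P₂ = 177 kPa.
ΔU = 0 (ideal gas, T constant).
W = nRT ln(V₂/V₁) = 1.97×8.314×204×ln(0.203) = -5330 J.
Q = ΔU + W = -5330 J.
Net over both steps: W = 3400 J, Q = -4450 J, ΔU = -7850 J.

3400 J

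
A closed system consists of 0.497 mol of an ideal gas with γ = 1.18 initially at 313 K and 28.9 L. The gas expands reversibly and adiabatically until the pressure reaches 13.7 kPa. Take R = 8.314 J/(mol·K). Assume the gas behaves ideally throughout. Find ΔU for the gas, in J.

-1190 J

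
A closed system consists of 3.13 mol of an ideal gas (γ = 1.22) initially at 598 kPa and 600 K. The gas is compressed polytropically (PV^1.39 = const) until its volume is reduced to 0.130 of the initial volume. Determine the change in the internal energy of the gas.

86300 J

V₁ = nRT₁/P₁ = 3.13×8.314×600/598 = 26.1 L.
Polytropic n=1.39: T₂ = T₁(V₁/V₂)^(n−1) = 600×(7.69)^0.39 = 1330 K; P₂ = P₁(V₁/V₂)^n = 10200 kPa.
For an ideal gas ΔU = nCvΔT with Cv = R/(γ−1) = 37.8 J/(mol·K).
ΔU = 3.13×37.8×(1330−600) = 86300 J.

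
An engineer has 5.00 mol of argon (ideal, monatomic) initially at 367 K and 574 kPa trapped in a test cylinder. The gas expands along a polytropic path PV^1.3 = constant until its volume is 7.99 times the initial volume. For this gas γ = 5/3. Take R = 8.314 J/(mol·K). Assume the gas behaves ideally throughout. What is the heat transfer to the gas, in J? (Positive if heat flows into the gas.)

13000 J

V₁ = nRT₁/P₁ = 5.00×8.314×367/574 = 26.6 L.
Polytropic n=1.3: T₂ = T₁(V₁/V₂)^(n−1) = 367×(0.125)^0.30 = 197 K; P₂ = P₁(V₁/V₂)^n = 38.5 kPa.
W = (P₁V₁−P₂V₂)/(n−1) = (574×26.6−38.5×212)/0.30 = 23600 J.
ΔU = nCvΔT = 5.00×12.5×(197−367) = -10600 J.
Q = ΔU + W = 13000 J.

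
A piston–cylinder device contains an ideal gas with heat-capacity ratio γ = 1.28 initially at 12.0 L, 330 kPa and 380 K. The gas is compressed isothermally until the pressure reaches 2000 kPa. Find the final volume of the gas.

Isothermal: T stays 380 K; PV = const ⇒ V₂ = 1.98 L, P₂ = 2000 kPa.

1.98 L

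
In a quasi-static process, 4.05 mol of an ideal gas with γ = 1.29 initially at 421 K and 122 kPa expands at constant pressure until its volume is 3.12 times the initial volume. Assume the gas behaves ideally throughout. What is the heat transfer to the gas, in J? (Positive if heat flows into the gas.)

V₁ = nRT₁/P₁ = 4.05×8.314×421/122 = 116 L.
Isobaric: P stays 122 kPa; V/T = const ⇒ T₂ = 1310 K, V₂ = 363 L.
W = PΔV = 122×(363−116) kPa·L = 30100 J.
ΔU = nCvΔT = 4.05×28.7×(1310−421) = 104000 J.
Q = ΔU + W = nCpΔT = 134000 J.

134000 J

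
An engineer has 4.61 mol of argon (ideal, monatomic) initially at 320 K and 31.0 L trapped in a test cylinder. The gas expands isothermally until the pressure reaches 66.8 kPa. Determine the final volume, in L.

184 L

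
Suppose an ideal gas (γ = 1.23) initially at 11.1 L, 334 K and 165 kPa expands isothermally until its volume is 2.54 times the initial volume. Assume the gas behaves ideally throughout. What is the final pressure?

Isothermal: T stays 334 K; PV = const ⇒ V₂ = 28.2 L, P₂ = 65.0 kPa.

65.0 kPa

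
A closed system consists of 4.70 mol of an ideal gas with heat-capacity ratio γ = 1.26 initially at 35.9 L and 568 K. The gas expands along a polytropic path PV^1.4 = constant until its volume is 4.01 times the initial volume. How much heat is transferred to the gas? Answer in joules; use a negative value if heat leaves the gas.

P₁ = nRT₁/V₁ = 4.70×8.314×568/35.9 = 618 kPa.
Polytropic n=1.4: T₂ = T₁(V₁/V₂)^(n−1) = 568×(0.249)^0.40 = 326 K; P₂ = P₁(V₁/V₂)^n = 88.5 kPa.
W = (P₁V₁−P₂V₂)/(n−1) = (618×35.9−88.5×144)/0.40 = 23700 J.
ΔU = nCvΔT = 4.70×32.0×(326−568) = -36400 J.
Q = ΔU + W = -12700 J.

-12700 J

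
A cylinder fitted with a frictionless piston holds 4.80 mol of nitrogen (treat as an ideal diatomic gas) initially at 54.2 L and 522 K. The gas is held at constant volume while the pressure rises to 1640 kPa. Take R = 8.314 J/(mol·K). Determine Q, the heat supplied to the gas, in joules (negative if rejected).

170000 J

P₁ = nRT₁/V₁ = 4.80×8.314×522/54.2 = 384 kPa.
Isochoric: V stays 54.2 L; P/T = const ⇒ T₂ = 2230 K, P₂ = 1640 kPa.
W = 0 (no volume change).
ΔU = nCvΔT = 4.80×20.8×(2230−522) = 170000 J.
Q = ΔU = 170000 J.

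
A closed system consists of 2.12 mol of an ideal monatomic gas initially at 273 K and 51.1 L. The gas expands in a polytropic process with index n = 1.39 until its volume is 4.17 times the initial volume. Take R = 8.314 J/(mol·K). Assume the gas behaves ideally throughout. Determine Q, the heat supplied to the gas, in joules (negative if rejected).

P₁ = nRT₁/V₁ = 2.12×8.314×273/51.1 = 94.2 kPa.
Polytropic n=1.39: T₂ = T₁(V₁/V₂)^(n−1) = 273×(0.240)^0.39 = 156 K; P₂ = P₁(V₁/V₂)^n = 12.9 kPa.
W = (P₁V₁−P₂V₂)/(n−1) = (94.2×51.1−12.9×213)/0.39 = 5270 J.
ΔU = nCvΔT = 2.12×12.5×(156−273) = -3080 J.
Q = ΔU + W = 2190 J.

2190 J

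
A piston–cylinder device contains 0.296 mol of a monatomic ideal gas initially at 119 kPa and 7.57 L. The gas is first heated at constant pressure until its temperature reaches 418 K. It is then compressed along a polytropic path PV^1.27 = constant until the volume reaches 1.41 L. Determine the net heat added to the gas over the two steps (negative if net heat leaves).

-1110 J

T₁ = P₁V₁/(nR) = 119×7.57/(0.296×8.314) = 366 K.
Step 1 — Isobaric: P stays 119 kPa; V/T = const ⇒ T₂ = 418 K, V₂ = 8.64 L.
W = PΔV = 119×(8.64−7.57) kPa·L = 128 J.
ΔU = nCvΔT = 0.296×12.5×(418−366) = 192 J.
Q = ΔU + W = nCpΔT = 320 J.
State after step 1: P = 119 kPa, V = 8.64 L, T = 418 K.
Step 2 — Polytropic n=1.27: T₂ = T₁(V₁/V₂)^(n−1) = 418×(6.13)^0.27 = 682 K; P₂ = P₁(V₁/V₂)^n = 1190 kPa.
W = (P₁V₁−P₂V₂)/(n−1) = (119×8.64−1190×1.41)/0.27 = -2410 J.
ΔU = nCvΔT = 0.296×12.5×(682−418) = 975 J.
Q = ΔU + W = -1430 J.
Net over both steps: W = -2280 J, Q = -1110 J, ΔU = 1170 J.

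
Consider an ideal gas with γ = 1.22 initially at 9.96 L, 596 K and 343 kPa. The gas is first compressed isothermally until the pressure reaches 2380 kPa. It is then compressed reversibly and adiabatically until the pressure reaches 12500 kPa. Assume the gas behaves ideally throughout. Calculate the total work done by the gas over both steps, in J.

-12000 J

n = P₁V₁/(RT₁) = 343×9.96/(8.314×596) = 0.689 mol.
Step 1 — Isothermal: T stays 596 K; PV = const ⇒ V₂ = 1.44 L, P₂ = 2380 kPa.
ΔU = 0 (ideal gas, T constant).
W = nRT ln(V₂/V₁) = 0.689×8.314×596×ln(0.144) = -6620 J.
Q = ΔU + W = -6620 J.
State after step 1: P = 2380 kPa, V = 1.44 L, T = 596 K.
Step 2 — Adiabatic: T₂/T₁ = (P₂/P₁)^((γ−1)/γ) ⇒ T₂ = 596×(5.25)^0.180 = 804 K; V₂ = 0.369 L.
ΔU = nCvΔT = 0.689×37.8×(804−596) = 5410 J.
Q = 0 for an adiabatic process, so W = −ΔU = -5410 J.
Net over both steps: W = -12000 J, Q = -6620 J, ΔU = 5410 J.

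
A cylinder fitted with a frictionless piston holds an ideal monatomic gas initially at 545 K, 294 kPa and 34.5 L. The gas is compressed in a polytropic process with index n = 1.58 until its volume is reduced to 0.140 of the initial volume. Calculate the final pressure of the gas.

6570 kPa

Polytropic n=1.58: T₂ = T₁(V₁/V₂)^(n−1) = 545×(7.14)^0.58 = 1700 K; P₂ = P₁(V₁/V₂)^n = 6570 kPa.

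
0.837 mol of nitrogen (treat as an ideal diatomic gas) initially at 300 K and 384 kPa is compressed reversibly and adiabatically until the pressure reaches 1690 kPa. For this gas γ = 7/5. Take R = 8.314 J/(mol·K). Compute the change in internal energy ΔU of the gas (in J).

V₁ = nRT₁/P₁ = 0.837×8.314×300/384 = 5.44 L.
Adiabatic: T₂/T₁ = (P₂/P₁)^((γ−1)/γ) ⇒ T₂ = 300×(4.40)^0.286 = 458 K; V₂ = 1.89 L.
For an ideal gas ΔU = nCvΔT with Cv = (5/2)R = 20.8 J/(mol·K).
ΔU = 0.837×20.8×(458−300) = 2750 J.

2750 J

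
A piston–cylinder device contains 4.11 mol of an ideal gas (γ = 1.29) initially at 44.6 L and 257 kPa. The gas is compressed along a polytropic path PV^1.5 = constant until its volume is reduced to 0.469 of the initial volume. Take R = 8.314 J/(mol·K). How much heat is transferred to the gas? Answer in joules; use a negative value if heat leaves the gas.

T₁ = P₁V₁/(nR) = 257×44.6/(4.11×8.314) = 335 K.
Polytropic n=1.5: T₂ = T₁(V₁/V₂)^(n−1) = 335×(2.13)^0.50 = 490 K; P₂ = P₁(V₁/V₂)^n = 800 kPa.
W = (P₁V₁−P₂V₂)/(n−1) = (257×44.6−800×20.9)/0.50 = -10500 J.
ΔU = nCvΔT = 4.11×28.7×(490−335) = 18200 J.
Q = ΔU + W = 7640 J.

7640 J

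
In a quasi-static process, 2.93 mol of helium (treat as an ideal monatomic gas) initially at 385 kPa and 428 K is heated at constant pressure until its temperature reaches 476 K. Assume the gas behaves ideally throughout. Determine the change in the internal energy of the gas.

V₁ = nRT₁/P₁ = 2.93×8.314×428/385 = 27.1 L.
Isobaric: P stays 385 kPa; V/T = const ⇒ T₂ = 476 K, V₂ = 30.1 L.
For an ideal gas ΔU = nCvΔT with Cv = (3/2)R = 12.5 J/(mol·K).
ΔU = 2.93×12.5×(476−428) = 1750 J.

1750 J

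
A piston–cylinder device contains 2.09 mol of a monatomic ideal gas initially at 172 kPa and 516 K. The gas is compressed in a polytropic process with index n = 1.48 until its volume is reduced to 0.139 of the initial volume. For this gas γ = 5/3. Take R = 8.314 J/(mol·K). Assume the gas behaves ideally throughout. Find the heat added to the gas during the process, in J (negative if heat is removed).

V₁ = nRT₁/P₁ = 2.09×8.314×516/172 = 52.1 L.
Polytropic n=1.48: T₂ = T₁(V₁/V₂)^(n−1) = 516×(7.19)^0.48 = 1330 K; P₂ = P₁(V₁/V₂)^n = 3190 kPa.
W = (P₁V₁−P₂V₂)/(n−1) = (172×52.1−3190×7.25)/0.48 = -29500 J.
ΔU = nCvΔT = 2.09×12.5×(1330−516) = 21200 J.
Q = ΔU + W = -8260 J.

-8260 J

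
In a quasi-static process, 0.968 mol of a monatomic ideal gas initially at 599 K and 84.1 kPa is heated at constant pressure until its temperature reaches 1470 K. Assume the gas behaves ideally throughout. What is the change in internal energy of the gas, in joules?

V₁ = nRT₁/P₁ = 0.968×8.314×599/84.1 = 57.3 L.
Isobaric: P stays 84.1 kPa; V/T = const ⇒ T₂ = 1470 K, V₂ = 141 L.
For an ideal gas ΔU = nCvΔT with Cv = (3/2)R = 12.5 J/(mol·K).
ΔU = 0.968×12.5×(1470−599) = 10500 J.

10500 J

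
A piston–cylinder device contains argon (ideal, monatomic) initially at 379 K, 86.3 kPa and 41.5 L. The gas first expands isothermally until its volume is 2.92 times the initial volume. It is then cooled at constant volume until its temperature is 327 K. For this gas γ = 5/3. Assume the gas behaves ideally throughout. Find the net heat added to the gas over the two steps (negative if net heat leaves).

n = P₁V₁/(RT₁) = 86.3×41.5/(8.314×379) = 1.14 mol.
Step 1 — Isothermal: T stays 379 K; PV = const ⇒ V₂ = 121 L, P₂ = 29.6 kPa.
ΔU = 0 (ideal gas, T constant).
W = nRT ln(V₂/V₁) = 1.14×8.314×379×ln(2.92) = 3840 J.
Q = ΔU + W = 3840 J.
State after step 1: P = 29.6 kPa, V = 121 L, T = 379 K.
Step 2 — Isochoric: V stays 121 L; P/T = const ⇒ T₂ = 327 K, P₂ = 25.5 kPa.
W = 0 (no volume change).
ΔU = nCvΔT = 1.14×12.5×(327−379) = -737 J.
Q = ΔU = -737 J.
Net over both steps: W = 3840 J, Q = 3100 J, ΔU = -737 J.

3100 J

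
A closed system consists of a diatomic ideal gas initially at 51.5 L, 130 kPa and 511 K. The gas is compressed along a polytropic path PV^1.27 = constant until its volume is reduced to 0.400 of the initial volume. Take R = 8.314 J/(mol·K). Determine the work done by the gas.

n = P₁V₁/(RT₁) = 130×51.5/(8.314×511) = 1.58 mol.
Polytropic n=1.27: T₂ = T₁(V₁/V₂)^(n−1) = 511×(2.50)^0.27 = 654 K; P₂ = P₁(V₁/V₂)^n = 416 kPa.
W = (P₁V₁−P₂V₂)/(n−1) = (130×51.5−416×20.6)/0.27 = -6960 J.

-6960 J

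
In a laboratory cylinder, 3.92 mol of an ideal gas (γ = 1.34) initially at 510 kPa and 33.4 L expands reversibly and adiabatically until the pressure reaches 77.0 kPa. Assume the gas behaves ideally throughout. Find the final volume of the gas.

T₁ = P₁V₁/(nR) = 510×33.4/(3.92×8.314) = 523 K.
Adiabatic: T₂/T₁ = (P₂/P₁)^((γ−1)/γ) ⇒ T₂ = 523×(0.151)^0.254 = 324 K; V₂ = 137 L.

137 L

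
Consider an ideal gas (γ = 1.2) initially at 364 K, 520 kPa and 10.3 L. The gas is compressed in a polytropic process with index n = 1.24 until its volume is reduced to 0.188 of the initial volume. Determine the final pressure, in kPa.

Polytropic n=1.24: T₂ = T₁(V₁/V₂)^(n−1) = 364×(5.32)^0.24 = 544 K; P₂ = P₁(V₁/V₂)^n = 4130 kPa.

4130 kPa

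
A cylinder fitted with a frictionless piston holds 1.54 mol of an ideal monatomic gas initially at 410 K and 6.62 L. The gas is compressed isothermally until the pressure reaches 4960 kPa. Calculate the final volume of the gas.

P₁ = nRT₁/V₁ = 1.54×8.314×410/6.62 = 793 kPa.
Isothermal: T stays 410 K; PV = const ⇒ V₂ = 1.06 L, P₂ = 4960 kPa.

1.06 L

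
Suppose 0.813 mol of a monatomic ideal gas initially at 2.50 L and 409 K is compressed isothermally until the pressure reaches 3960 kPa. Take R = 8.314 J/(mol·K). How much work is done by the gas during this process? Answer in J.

-3530 J

P₁ = nRT₁/V₁ = 0.813×8.314×409/2.50 = 1110 kPa.
Isothermal: T stays 409 K; PV = const ⇒ V₂ = 0.698 L, P₂ = 3960 kPa.
W = nRT ln(V₂/V₁) = 0.813×8.314×409×ln(0.279) = -3530 J.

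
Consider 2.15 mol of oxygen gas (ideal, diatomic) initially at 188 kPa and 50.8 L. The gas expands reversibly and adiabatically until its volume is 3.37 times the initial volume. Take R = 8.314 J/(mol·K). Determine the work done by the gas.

T₁ = P₁V₁/(nR) = 188×50.8/(2.15×8.314) = 534 K.
Adiabatic: TV^(γ−1) = const ⇒ T₂ = 534×(0.297)^0.400 = 329 K; PV^γ = const ⇒ P₂ = 34.3 kPa.
ΔU = nCvΔT = 2.15×20.8×(329−534) = -9190 J.
Q = 0 for an adiabatic process, so W = −ΔU = 9190 J.

9190 J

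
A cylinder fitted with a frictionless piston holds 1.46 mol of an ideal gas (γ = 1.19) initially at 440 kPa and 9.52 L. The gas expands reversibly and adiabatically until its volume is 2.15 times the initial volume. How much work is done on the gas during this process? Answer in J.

-2980 J

T₁ = P₁V₁/(nR) = 440×9.52/(1.46×8.314) = 345 K.
Adiabatic: TV^(γ−1) = const ⇒ T₂ = 345×(0.465)^0.190 = 298 K; PV^γ = const ⇒ P₂ = 177 kPa.
ΔU = nCvΔT = 1.46×43.8×(298−345) = -2980 J.
Q = 0 for an adiabatic process, so W = −ΔU = 2980 J.
Work done on the gas = −W_by = -2980 J.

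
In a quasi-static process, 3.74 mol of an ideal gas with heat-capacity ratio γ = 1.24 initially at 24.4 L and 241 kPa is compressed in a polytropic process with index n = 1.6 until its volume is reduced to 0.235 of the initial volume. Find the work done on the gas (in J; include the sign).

13600 J

T₁ = P₁V₁/(nR) = 241×24.4/(3.74×8.314) = 189 K.
Polytropic n=1.6: T₂ = T₁(V₁/V₂)^(n−1) = 189×(4.26)^0.60 = 451 K; P₂ = P₁(V₁/V₂)^n = 2450 kPa.
W = (P₁V₁−P₂V₂)/(n−1) = (241×24.4−2450×5.73)/0.60 = -13600 J.
Work done on the gas = −W_by = 13600 J.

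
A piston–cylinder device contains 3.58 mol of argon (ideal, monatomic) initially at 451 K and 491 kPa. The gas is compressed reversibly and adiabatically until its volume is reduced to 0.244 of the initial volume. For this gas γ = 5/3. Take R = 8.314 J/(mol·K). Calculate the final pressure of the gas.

5150 kPa

V₁ = nRT₁/P₁ = 3.58×8.314×451/491 = 27.3 L.
Adiabatic: TV^(γ−1) = const ⇒ T₂ = 451×(4.10)^0.667 = 1160 K; PV^γ = const ⇒ P₂ = 5150 kPa.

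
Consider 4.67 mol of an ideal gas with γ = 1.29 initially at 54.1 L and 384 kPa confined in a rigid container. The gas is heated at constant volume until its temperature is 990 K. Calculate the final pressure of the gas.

T₁ = P₁V₁/(nR) = 384×54.1/(4.67×8.314) = 535 K.
Isochoric: V stays 54.1 L; P/T = const ⇒ T₂ = 990 K, P₂ = 711 kPa.

711 kPa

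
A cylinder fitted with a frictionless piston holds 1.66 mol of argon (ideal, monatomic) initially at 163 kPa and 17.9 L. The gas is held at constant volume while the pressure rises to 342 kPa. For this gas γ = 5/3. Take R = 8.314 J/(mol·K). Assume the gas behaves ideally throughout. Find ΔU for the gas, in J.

4810 J

T₁ = P₁V₁/(nR) = 163×17.9/(1.66×8.314) = 211 K.
Isochoric: V stays 17.9 L; P/T = const ⇒ T₂ = 444 K, P₂ = 342 kPa.
For an ideal gas ΔU = nCvΔT with Cv = (3/2)R = 12.5 J/(mol·K).
ΔU = 1.66×12.5×(444−211) = 4810 J.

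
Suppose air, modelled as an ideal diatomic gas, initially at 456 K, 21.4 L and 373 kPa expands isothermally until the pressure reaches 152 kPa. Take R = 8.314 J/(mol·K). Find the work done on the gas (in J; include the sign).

n = P₁V₁/(RT₁) = 373×21.4/(8.314×456) = 2.11 mol.
Isothermal: T stays 456 K; PV = const ⇒ V₂ = 52.5 L, P₂ = 152 kPa.
W = nRT ln(V₂/V₁) = 2.11×8.314×456×ln(2.45) = 7170 J.
Work done on the gas = −W_by = -7170 J.

-7170 J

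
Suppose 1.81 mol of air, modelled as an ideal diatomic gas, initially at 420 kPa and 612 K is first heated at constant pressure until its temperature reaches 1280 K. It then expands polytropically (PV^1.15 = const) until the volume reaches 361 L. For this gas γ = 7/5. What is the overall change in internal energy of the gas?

12300 J

V₁ = nRT₁/P₁ = 1.81×8.314×612/420 = 21.9 L.
Step 1 — Isobaric: P stays 420 kPa; V/T = const ⇒ T₂ = 1280 K, V₂ = 45.9 L.
W = PΔV = 420×(45.9−21.9) kPa·L = 10100 J.
ΔU = nCvΔT = 1.81×20.8×(1280−612) = 25100 J.
Q = ΔU + W = nCpΔT = 35200 J.
State after step 1: P = 420 kPa, V = 45.9 L, T = 1280 K.
Step 2 — Polytropic n=1.15: T₂ = T₁(V₁/V₂)^(n−1) = 1280×(0.127)^0.15 = 939 K; P₂ = P₁(V₁/V₂)^n = 39.2 kPa.
W = (P₁V₁−P₂V₂)/(n−1) = (420×45.9−39.2×361)/0.15 = 34200 J.
ΔU = nCvΔT = 1.81×20.8×(939−1280) = -12800 J.
Q = ΔU + W = 21400 J.
Net over both steps: W = 44200 J, Q = 56500 J, ΔU = 12300 J.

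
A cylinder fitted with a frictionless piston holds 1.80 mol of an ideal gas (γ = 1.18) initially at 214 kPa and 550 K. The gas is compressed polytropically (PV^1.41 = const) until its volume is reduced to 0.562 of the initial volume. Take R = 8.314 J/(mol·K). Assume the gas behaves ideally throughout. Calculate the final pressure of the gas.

V₁ = nRT₁/P₁ = 1.80×8.314×550/214 = 38.5 L.
Polytropic n=1.41: T₂ = T₁(V₁/V₂)^(n−1) = 550×(1.78)^0.41 = 697 K; P₂ = P₁(V₁/V₂)^n = 482 kPa.

482 kPa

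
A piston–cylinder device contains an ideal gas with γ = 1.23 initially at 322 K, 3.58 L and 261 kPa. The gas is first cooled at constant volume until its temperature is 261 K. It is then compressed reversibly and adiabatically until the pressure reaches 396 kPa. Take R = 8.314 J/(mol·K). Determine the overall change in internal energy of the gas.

n = P₁V₁/(RT₁) = 261×3.58/(8.314×322) = 0.349 mol.
Step 1 — Isochoric: V stays 3.58 L; P/T = const ⇒ T₂ = 261 K, P₂ = 212 kPa.
W = 0 (no volume change).
ΔU = nCvΔT = 0.349×36.1×(261−322) = -770 J.
Q = ΔU = -770 J.
State after step 1: P = 212 kPa, V = 3.58 L, T = 261 K.
Step 2 — Adiabatic: T₂/T₁ = (P₂/P₁)^((γ−1)/γ) ⇒ T₂ = 261×(1.87)^0.187 = 293 K; V₂ = 2.15 L.
ΔU = nCvΔT = 0.349×36.1×(293−261) = 410 J.
Q = 0 for an adiabatic process, so W = −ΔU = -410 J.
Net over both steps: W = -410 J, Q = -770 J, ΔU = -360 J.

-360 J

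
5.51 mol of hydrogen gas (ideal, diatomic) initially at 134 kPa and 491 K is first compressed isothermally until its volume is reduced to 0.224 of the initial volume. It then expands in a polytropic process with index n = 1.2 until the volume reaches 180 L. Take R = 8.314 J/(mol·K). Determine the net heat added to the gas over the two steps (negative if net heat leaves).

-18500 J

V₁ = nRT₁/P₁ = 5.51×8.314×491/134 = 168 L.
Step 1 — Isothermal: T stays 491 K; PV = const ⇒ V₂ = 37.6 L, P₂ = 598 kPa.
ΔU = 0 (ideal gas, T constant).
W = nRT ln(V₂/V₁) = 5.51×8.314×491×ln(0.224) = -33700 J.
Q = ΔU + W = -33700 J.
State after step 1: P = 598 kPa, V = 37.6 L, T = 491 K.
Step 2 — Polytropic n=1.2: T₂ = T₁(V₁/V₂)^(n−1) = 491×(0.209)^0.20 = 359 K; P₂ = P₁(V₁/V₂)^n = 91.4 kPa.
W = (P₁V₁−P₂V₂)/(n−1) = (598×37.6−91.4×180)/0.20 = 30200 J.
ΔU = nCvΔT = 5.51×20.8×(359−491) = -15100 J.
Q = ΔU + W = 15100 J.
Net over both steps: W = -3410 J, Q = -18500 J, ΔU = -15100 J.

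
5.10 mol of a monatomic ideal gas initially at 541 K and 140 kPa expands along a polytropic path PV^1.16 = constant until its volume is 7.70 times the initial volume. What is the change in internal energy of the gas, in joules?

-9590 J

V₁ = nRT₁/P₁ = 5.10×8.314×541/140 = 164 L.
Polytropic n=1.16: T₂ = T₁(V₁/V₂)^(n−1) = 541×(0.130)^0.16 = 390 K; P₂ = P₁(V₁/V₂)^n = 13.1 kPa.
For an ideal gas ΔU = nCvΔT with Cv = (3/2)R = 12.5 J/(mol·K).
ΔU = 5.10×12.5×(390−541) = -9590 J.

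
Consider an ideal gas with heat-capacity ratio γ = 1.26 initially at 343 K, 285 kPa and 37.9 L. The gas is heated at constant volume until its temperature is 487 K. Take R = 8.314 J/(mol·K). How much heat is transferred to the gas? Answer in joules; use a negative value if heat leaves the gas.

n = P₁V₁/(RT₁) = 285×37.9/(8.314×343) = 3.79 mol.
Isochoric: V stays 37.9 L; P/T = const ⇒ T₂ = 487 K, P₂ = 405 kPa.
W = 0 (no volume change).
ΔU = nCvΔT = 3.79×32.0×(487−343) = 17400 J.
Q = ΔU = 17400 J.

17400 J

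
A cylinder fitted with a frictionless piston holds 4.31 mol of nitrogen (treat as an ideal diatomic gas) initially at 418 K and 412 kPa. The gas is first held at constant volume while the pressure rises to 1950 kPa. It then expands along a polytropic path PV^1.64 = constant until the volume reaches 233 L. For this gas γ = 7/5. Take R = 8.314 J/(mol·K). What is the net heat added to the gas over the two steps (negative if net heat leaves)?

V₁ = nRT₁/P₁ = 4.31×8.314×418/412 = 36.4 L.
Step 1 — Isochoric: V stays 36.4 L; P/T = const ⇒ T₂ = 1980 K, P₂ = 1950 kPa.
W = 0 (no volume change).
ΔU = nCvΔT = 4.31×20.8×(1980−418) = 140000 J.
Q = ΔU = 140000 J.
State after step 1: P = 1950 kPa, V = 36.4 L, T = 1980 K.
Step 2 — Polytropic n=1.64: T₂ = T₁(V₁/V₂)^(n−1) = 1980×(0.156)^0.64 = 603 K; P₂ = P₁(V₁/V₂)^n = 92.7 kPa.
W = (P₁V₁−P₂V₂)/(n−1) = (1950×36.4−92.7×233)/0.64 = 77000 J.
ΔU = nCvΔT = 4.31×20.8×(603−1980) = -123000 J.
Q = ΔU + W = -46200 J.
Net over both steps: W = 77000 J, Q = 93600 J, ΔU = 16500 J.

93600 J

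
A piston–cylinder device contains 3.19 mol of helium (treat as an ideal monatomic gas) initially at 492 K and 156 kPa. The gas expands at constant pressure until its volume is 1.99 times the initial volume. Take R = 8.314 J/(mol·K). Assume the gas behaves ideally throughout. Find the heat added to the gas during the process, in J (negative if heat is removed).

32300 J

V₁ = nRT₁/P₁ = 3.19×8.314×492/156 = 83.6 L.
Isobaric: P stays 156 kPa; V/T = const ⇒ T₂ = 979 K, V₂ = 166 L.
W = PΔV = 156×(166−83.6) kPa·L = 12900 J.
ΔU = nCvΔT = 3.19×12.5×(979−492) = 19400 J.
Q = ΔU + W = nCpΔT = 32300 J.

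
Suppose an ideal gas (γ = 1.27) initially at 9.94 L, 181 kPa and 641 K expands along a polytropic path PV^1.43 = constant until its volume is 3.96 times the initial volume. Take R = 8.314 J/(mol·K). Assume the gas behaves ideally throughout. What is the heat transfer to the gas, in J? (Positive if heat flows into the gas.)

n = P₁V₁/(RT₁) = 181×9.94/(8.314×641) = 0.338 mol.
Polytropic n=1.43: T₂ = T₁(V₁/V₂)^(n−1) = 641×(0.253)^0.43 = 355 K; P₂ = P₁(V₁/V₂)^n = 25.3 kPa.
W = (P₁V₁−P₂V₂)/(n−1) = (181×9.94−25.3×39.4)/0.43 = 1870 J.
ΔU = nCvΔT = 0.338×30.8×(355−641) = -2980 J.
Q = ΔU + W = -1110 J.

-1110 J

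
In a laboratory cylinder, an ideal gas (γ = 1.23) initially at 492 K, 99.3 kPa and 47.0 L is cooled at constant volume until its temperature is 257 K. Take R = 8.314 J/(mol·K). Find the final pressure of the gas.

51.9 kPa

Isochoric: V stays 47.0 L; P/T = const ⇒ T₂ = 257 K, P₂ = 51.9 kPa.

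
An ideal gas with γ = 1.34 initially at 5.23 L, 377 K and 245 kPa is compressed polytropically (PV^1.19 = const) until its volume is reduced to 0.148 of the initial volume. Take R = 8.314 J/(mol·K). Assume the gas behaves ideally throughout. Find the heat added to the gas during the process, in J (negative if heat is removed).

-1300 J

n = P₁V₁/(RT₁) = 245×5.23/(8.314×377) = 0.409 mol.
Polytropic n=1.19: T₂ = T₁(V₁/V₂)^(n−1) = 377×(6.76)^0.19 = 542 K; P₂ = P₁(V₁/V₂)^n = 2380 kPa.
W = (P₁V₁−P₂V₂)/(n−1) = (245×5.23−2380×0.774)/0.19 = -2950 J.
ΔU = nCvΔT = 0.409×24.5×(542−377) = 1650 J.
Q = ΔU + W = -1300 J.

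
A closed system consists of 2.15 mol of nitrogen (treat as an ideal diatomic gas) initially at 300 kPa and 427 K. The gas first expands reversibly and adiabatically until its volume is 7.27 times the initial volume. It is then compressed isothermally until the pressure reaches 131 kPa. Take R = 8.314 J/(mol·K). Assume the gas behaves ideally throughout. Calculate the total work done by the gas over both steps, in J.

V₁ = nRT₁/P₁ = 2.15×8.314×427/300 = 25.4 L.
Step 1 — Adiabatic: TV^(γ−1) = const ⇒ T₂ = 427×(0.138)^0.400 = 193 K; PV^γ = const ⇒ P₂ = 18.7 kPa.
ΔU = nCvΔT = 2.15×20.8×(193−427) = -10500 J.
Q = 0 for an adiabatic process, so W = −ΔU = 10500 J.
State after step 1: P = 18.7 kPa, V = 185 L, T = 193 K.
Step 2 — Isothermal: T stays 193 K; PV = const ⇒ V₂ = 26.4 L, P₂ = 131 kPa.
ΔU = 0 (ideal gas, T constant).
W = nRT ln(V₂/V₁) = 2.15×8.314×193×ln(0.142) = -6730 J.
Q = ΔU + W = -6730 J.
Net over both steps: W = 3730 J, Q = -6730 J, ΔU = -10500 J.

3730 J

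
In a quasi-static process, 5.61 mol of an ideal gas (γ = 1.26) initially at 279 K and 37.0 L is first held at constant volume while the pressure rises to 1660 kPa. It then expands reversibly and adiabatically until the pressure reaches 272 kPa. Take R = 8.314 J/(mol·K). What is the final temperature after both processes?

P₁ = nRT₁/V₁ = 5.61×8.314×279/37.0 = 352 kPa.
Step 1 — Isochoric: V stays 37.0 L; P/T = const ⇒ T₂ = 1320 K, P₂ = 1660 kPa.
W = 0 (no volume change).
ΔU = nCvΔT = 5.61×32.0×(1320−279) = 186000 J.
Q = ΔU = 186000 J.
State after step 1: P = 1660 kPa, V = 37.0 L, T = 1320 K.
Step 2 — Adiabatic: T₂/T₁ = (P₂/P₁)^((γ−1)/γ) ⇒ T₂ = 1320×(0.164)^0.206 = 907 K; V₂ = 155 L.
ΔU = nCvΔT = 5.61×32.0×(907−1320) = -73600 J.
Q = 0 for an adiabatic process, so W = −ΔU = 73600 J.
Net over both steps: W = 73600 J, Q = 186000 J, ΔU = 113000 J.

907 K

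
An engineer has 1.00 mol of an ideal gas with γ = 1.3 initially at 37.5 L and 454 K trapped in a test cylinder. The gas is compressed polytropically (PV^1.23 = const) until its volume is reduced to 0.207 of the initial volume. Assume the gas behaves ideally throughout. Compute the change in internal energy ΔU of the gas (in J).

5490 J

P₁ = nRT₁/V₁ = 1.00×8.314×454/37.5 = 101 kPa.
Polytropic n=1.23: T₂ = T₁(V₁/V₂)^(n−1) = 454×(4.83)^0.23 = 652 K; P₂ = P₁(V₁/V₂)^n = 699 kPa.
For an ideal gas ΔU = nCvΔT with Cv = R/(γ−1) = 27.7 J/(mol·K).
ΔU = 1.00×27.7×(652−454) = 5490 J.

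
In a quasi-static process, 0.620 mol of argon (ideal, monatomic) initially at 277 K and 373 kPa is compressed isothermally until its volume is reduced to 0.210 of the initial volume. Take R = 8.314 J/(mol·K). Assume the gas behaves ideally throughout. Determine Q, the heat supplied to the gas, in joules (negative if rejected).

-2230 J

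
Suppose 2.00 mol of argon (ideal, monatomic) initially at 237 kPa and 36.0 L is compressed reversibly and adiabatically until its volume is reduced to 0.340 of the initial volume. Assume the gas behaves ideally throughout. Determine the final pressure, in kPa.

T₁ = P₁V₁/(nR) = 237×36.0/(2.00×8.314) = 513 K.
Adiabatic: TV^(γ−1) = const ⇒ T₂ = 513×(2.94)^0.667 = 1050 K; PV^γ = const ⇒ P₂ = 1430 kPa.

1430 kPa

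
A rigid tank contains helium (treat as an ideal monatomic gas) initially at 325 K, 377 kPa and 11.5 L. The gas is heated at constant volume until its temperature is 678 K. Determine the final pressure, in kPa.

Isochoric: V stays 11.5 L; P/T = const ⇒ T₂ = 678 K, P₂ = 786 kPa.

786 kPa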